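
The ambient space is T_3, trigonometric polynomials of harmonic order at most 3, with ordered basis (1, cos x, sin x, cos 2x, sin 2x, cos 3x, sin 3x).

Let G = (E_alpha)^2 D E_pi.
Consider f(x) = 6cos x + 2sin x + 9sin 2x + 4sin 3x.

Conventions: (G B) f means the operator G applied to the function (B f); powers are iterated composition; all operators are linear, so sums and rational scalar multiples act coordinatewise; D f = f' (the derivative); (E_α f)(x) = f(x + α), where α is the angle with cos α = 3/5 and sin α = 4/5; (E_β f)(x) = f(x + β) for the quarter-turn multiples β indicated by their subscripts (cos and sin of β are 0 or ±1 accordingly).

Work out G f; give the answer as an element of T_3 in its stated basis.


the image equals g(x) = (158/25)cos x + (6/25)sin x - (9486/625)cos 2x + (6048/625)sin 2x - (141036/15625)cos 3x - (123552/15625)sin 3x

E_pi f = -6cos x - 2sin x + 9sin 2x - 4sin 3x
D E_pi f = -2cos x + 6sin x + 18cos 2x - 12cos 3x
E_alpha D E_pi f = (18/5)cos x + (26/5)sin x - (126/25)cos 2x - (432/25)sin 2x + (1404/125)cos 3x + (528/125)sin 3x
E_alpha E_alpha D E_pi f = (158/25)cos x + (6/25)sin x - (9486/625)cos 2x + (6048/625)sin 2x - (141036/15625)cos 3x - (123552/15625)sin 3x


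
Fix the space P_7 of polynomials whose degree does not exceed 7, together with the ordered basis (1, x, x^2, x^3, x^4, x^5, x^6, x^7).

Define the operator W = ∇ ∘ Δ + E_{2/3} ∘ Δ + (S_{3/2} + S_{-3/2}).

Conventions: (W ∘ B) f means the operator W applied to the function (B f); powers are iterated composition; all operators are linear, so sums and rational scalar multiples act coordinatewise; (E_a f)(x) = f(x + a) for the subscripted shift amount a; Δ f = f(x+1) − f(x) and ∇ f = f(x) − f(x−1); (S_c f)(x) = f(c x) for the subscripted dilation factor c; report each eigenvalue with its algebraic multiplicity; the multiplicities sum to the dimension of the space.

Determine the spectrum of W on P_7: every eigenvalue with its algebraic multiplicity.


λ = 0 (multiplicity 4), λ = 2 (multiplicity 1), λ = 9/2 (multiplicity 1), λ = 81/8 (multiplicity 1), λ = 729/32 (multiplicity 1)

image of 1: 2
image of x: 1
image of x^2: (9/2)x^2 + 2x + 13/3
image of x^3: 3x^2 + 13x + 13/3
image of x^4: (81/8)x^4 + 4x^3 + 26x^2 + (52/3)x + 257/27
image of x^5: 5x^4 + (130/3)x^3 + (130/3)x^2 + (1285/27)x + 1031/81
image of x^6: (729/32)x^6 + 6x^5 + 65x^4 + (260/3)x^3 + (1285/9)x^2 + (2062/27)x + 1891/81
image of x^7: 7x^6 + 91x^5 + (455/3)x^4 + (8995/27)x^3 + (7217/27)x^2 + (13237/81)x + 25999/729
the matrix is upper triangular; its diagonal is (2, 0, 9/2, 0, 81/8, 0, 729/32, 0)
for a triangular matrix the eigenvalues are the diagonal entries, with algebraic multiplicity their repetition count


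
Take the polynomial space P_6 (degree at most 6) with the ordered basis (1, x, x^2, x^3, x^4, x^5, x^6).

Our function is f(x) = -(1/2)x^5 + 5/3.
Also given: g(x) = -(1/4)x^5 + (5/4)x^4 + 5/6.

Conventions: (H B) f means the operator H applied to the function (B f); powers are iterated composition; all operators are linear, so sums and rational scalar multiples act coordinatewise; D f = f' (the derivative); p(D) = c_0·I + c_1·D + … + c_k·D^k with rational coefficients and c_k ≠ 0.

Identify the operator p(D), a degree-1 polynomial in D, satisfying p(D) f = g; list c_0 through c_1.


c_0 = 1/2, c_1 = -1/2

D^0 f = -(1/2)x^5 + 5/3
D^1 f = -(5/2)x^4
matching coefficients of g against c_0 f + c_1 Df + … from the top degree down determines the c_i
solution: c_0 = 1/2, c_1 = -1/2


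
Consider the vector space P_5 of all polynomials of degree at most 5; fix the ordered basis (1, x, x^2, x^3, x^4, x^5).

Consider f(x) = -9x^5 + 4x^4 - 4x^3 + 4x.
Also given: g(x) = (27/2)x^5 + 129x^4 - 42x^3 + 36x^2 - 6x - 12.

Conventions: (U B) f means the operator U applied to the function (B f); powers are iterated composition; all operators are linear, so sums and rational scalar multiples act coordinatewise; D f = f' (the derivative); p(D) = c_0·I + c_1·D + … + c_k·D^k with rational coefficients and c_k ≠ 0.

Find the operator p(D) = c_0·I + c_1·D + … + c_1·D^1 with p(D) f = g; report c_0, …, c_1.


p(D) = -(3/2)·I − 3·D, i.e. c_0 = -3/2, c_1 = -3

D^0 f = -9x^5 + 4x^4 - 4x^3 + 4x
D^1 f = -45x^4 + 16x^3 - 12x^2 + 4
matching coefficients of g against c_0 f + c_1 Df + … from the top degree down determines the c_i
solution: c_0 = -3/2, c_1 = -3


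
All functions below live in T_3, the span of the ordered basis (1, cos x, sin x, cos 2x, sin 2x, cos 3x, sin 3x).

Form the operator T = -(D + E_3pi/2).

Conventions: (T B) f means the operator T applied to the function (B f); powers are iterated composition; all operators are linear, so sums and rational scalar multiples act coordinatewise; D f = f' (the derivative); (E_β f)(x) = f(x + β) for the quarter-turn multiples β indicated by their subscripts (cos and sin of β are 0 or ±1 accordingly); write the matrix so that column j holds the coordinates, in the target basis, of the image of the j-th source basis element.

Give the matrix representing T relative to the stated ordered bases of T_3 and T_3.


the matrix is [[-1, 0, 0, 0, 0, 0, 0]; [0, 0, 0, 0, 0, 0, 0]; [0, 0, 0, 0, 0, 0, 0]; [0, 0, 0, 1, -2, 0, 0]; [0, 0, 0, 2, 1, 0, 0]; [0, 0, 0, 0, 0, 0, -4]; [0, 0, 0, 0, 0, 4, 0]] (rows listed top to bottom)

image of 1: -1
image of cos x: 0
image of sin x: 0
image of cos 2x: cos 2x + 2sin 2x
image of sin 2x: -2cos 2x + sin 2x
image of cos 3x: 4sin 3x
image of sin 3x: -4cos 3x
each image's coordinates form column j of the matrix


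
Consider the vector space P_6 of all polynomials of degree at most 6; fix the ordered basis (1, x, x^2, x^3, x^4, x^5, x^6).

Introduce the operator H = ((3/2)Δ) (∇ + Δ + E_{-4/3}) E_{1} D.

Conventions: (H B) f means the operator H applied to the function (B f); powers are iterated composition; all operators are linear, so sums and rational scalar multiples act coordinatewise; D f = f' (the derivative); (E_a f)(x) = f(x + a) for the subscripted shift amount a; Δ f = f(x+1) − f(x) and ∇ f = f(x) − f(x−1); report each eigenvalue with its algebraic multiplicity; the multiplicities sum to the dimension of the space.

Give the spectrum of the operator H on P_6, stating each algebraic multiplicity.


image of 1: 0
image of x: 0
image of x^2: 3
image of x^3: 9x + 39/2
image of x^4: 18x^2 + 78x + 110
image of x^5: 30x^3 + 195x^2 + 550x + 8665/18
image of x^6: 45x^4 + 390x^3 + 1650x^2 + (8665/3)x + 17021/9
the matrix is upper triangular; its diagonal is (0, 0, 0, 0, 0, 0, 0)
for a triangular matrix the eigenvalues are the diagonal entries, with algebraic multiplicity their repetition count

λ = 0 (multiplicity 7)


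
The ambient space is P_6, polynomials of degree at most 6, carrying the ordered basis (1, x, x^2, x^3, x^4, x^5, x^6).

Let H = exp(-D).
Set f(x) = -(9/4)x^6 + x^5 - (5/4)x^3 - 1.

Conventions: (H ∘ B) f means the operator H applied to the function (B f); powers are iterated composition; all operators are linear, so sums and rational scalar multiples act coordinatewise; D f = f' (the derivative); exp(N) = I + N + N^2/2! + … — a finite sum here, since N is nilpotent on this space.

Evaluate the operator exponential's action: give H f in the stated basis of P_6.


the image equals g(x) = -(9/4)x^6 + (29/2)x^5 - (155/4)x^4 + (215/4)x^3 - 40x^2 + (59/4)x - 3

order-1 term: (27/2)x^5 - 5x^4 + (15/4)x^2
order-2 term: -(135/4)x^4 + 10x^3 - (15/4)x
order-3 term: 45x^3 - 10x^2 + 5/4
order-4 term: -(135/4)x^2 + 5x
order-5 term: (27/2)x - 1
order-6 term: -9/4
the series for exp(-D) f terminates at order 6
exp(-D) f = -(9/4)x^6 + (29/2)x^5 - (155/4)x^4 + (215/4)x^3 - 40x^2 + (59/4)x - 3


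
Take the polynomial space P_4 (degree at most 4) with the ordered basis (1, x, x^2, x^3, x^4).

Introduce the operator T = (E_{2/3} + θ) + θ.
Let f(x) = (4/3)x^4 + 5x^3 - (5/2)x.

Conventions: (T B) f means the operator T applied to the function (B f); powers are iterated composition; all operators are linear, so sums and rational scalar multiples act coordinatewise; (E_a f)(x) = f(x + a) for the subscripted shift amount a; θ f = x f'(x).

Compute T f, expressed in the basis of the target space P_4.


g(x) = 12x^4 + (347/9)x^3 + (122/9)x^2 + (121/162)x + 19/243

E_{2/3} f = (4/3)x^4 + (77/9)x^3 + (122/9)x^2 + (931/162)x + 19/243
θ f = (16/3)x^4 + 15x^3 - (5/2)x
(E_{2/3} + θ) f = (20/3)x^4 + (212/9)x^3 + (122/9)x^2 + (263/81)x + 19/243
θ f = (16/3)x^4 + 15x^3 - (5/2)x
((E_{2/3} + θ) + θ) f = 12x^4 + (347/9)x^3 + (122/9)x^2 + (121/162)x + 19/243


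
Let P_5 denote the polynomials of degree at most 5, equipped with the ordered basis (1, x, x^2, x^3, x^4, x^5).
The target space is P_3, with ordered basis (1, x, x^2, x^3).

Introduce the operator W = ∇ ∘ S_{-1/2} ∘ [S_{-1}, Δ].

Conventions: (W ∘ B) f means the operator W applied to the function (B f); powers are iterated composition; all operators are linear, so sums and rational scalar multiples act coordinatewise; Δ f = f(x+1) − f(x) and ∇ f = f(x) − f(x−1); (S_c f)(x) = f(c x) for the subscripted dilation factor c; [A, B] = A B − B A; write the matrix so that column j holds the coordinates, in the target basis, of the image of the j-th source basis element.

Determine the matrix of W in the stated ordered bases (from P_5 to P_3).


image of 1: 0
image of x: 0
image of x^2: 2
image of x^3: 3x - 3/2
image of x^4: 3x^2 - 3x + 5
image of x^5: (5/2)x^3 - (15/4)x^2 + (25/2)x - 45/8
each image's coordinates form column j of the matrix

the matrix is [[0, 0, 2, -3/2, 5, -45/8]; [0, 0, 0, 3, -3, 25/2]; [0, 0, 0, 0, 3, -15/4]; [0, 0, 0, 0, 0, 5/2]] (rows listed top to bottom)


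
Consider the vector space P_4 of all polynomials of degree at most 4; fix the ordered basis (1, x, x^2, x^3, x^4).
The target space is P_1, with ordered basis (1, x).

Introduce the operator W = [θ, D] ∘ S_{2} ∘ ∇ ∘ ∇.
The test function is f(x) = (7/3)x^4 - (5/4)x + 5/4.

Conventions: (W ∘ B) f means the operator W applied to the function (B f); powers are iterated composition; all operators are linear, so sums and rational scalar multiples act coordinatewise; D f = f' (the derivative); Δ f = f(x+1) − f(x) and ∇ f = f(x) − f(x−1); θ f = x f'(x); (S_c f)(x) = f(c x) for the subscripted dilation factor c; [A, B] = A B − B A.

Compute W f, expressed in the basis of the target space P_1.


∇ f = (28/3)x^3 - 14x^2 + (28/3)x - 43/12
∇ ∇ f = 28x^2 - 56x + 98/3
S_{2} ∇ ∇ f = 112x^2 - 112x + 98/3
D (S_{2} ∘ ∇ ∘ ∇) f = 224x - 112
θ D (S_{2} ∘ ∇ ∘ ∇) f = 224x
θ (S_{2} ∘ ∇ ∘ ∇) f = 224x^2 - 112x
D θ (S_{2} ∘ ∇ ∘ ∇) f = 448x - 112
[θ, D] (S_{2} ∘ ∇ ∘ ∇) f = -224x + 112

g(x) = -224x + 112


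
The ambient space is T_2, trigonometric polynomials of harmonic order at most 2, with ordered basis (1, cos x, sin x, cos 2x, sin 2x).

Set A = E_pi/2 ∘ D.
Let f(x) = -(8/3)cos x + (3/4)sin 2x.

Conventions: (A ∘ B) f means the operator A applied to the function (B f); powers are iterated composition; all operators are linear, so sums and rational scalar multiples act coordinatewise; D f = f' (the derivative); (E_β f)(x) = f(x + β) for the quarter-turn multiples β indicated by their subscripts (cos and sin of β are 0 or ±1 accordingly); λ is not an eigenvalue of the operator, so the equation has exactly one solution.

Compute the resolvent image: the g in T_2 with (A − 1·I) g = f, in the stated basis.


the result is g(x) = (4/3)cos x + (3/10)cos 2x - (3/20)sin 2x

write g with unknown coordinates in the stated basis and equate coefficients in (A − 1·I) g = f
solving from the highest basis element down gives g = (4/3)cos x + (3/10)cos 2x - (3/20)sin 2x
check: A g = -(4/3)cos x + (3/10)cos 2x + (3/5)sin 2x
so A g − 1·g = -(8/3)cos x + (3/4)sin 2x = f ✓


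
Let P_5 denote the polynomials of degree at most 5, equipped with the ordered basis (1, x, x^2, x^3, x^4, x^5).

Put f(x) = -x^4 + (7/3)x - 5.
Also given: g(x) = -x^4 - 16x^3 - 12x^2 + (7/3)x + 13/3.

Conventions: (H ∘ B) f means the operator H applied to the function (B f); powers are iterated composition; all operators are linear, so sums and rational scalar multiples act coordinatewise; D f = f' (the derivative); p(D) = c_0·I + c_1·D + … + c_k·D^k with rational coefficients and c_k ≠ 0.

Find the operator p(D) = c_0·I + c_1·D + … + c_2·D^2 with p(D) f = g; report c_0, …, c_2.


D^0 f = -x^4 + (7/3)x - 5
D^1 f = -4x^3 + 7/3
D^2 f = -12x^2
matching coefficients of g against c_0 f + c_1 Df + … from the top degree down determines the c_i
solution: c_0 = 1, c_1 = 4, c_2 = 1

p(D) = I + 4·D + D^2, i.e. c_0 = 1, c_1 = 4, c_2 = 1


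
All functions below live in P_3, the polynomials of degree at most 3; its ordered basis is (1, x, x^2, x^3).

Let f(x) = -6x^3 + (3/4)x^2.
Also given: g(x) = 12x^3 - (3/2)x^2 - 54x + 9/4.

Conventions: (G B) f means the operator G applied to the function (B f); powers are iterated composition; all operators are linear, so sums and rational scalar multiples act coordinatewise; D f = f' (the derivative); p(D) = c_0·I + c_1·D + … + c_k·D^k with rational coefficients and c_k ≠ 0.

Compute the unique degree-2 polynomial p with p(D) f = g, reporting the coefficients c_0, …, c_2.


c_0 = -2, c_1 = 0, c_2 = 3/2

D^0 f = -6x^3 + (3/4)x^2
D^1 f = -18x^2 + (3/2)x
D^2 f = -36x + 3/2
matching coefficients of g against c_0 f + c_1 Df + … from the top degree down determines the c_i
solution: c_0 = -2, c_1 = 0, c_2 = 3/2


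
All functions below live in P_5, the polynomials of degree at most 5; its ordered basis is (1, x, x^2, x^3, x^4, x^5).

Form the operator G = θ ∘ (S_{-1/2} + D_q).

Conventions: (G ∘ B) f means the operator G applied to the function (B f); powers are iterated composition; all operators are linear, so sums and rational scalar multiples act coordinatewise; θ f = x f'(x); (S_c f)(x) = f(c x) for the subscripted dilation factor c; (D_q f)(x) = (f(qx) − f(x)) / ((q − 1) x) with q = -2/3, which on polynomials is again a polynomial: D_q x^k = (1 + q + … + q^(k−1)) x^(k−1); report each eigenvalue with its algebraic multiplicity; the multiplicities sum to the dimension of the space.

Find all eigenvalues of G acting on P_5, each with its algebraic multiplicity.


image of 1: 0
image of x: -(1/2)x
image of x^2: (1/2)x^2 + (1/3)x
image of x^3: -(3/8)x^3 + (14/9)x^2
image of x^4: (1/4)x^4 + (13/9)x^3
image of x^5: -(5/32)x^5 + (220/81)x^4
the matrix is upper triangular; its diagonal is (0, -1/2, 1/2, -3/8, 1/4, -5/32)
for a triangular matrix the eigenvalues are the diagonal entries, with algebraic multiplicity their repetition count

λ = -1/2 (multiplicity 1), λ = -3/8 (multiplicity 1), λ = -5/32 (multiplicity 1), λ = 0 (multiplicity 1), λ = 1/4 (multiplicity 1), λ = 1/2 (multiplicity 1)


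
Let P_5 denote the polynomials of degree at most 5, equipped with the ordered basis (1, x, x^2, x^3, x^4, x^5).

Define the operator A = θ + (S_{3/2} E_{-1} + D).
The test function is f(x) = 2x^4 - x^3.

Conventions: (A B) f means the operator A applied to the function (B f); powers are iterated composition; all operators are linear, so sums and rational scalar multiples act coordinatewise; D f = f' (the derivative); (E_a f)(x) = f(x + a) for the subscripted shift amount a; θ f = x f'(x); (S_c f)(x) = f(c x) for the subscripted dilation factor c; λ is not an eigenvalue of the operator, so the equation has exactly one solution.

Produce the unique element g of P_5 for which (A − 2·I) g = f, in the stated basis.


write g with unknown coordinates in the stated basis and equate coefficients in (A − 2·I) g = f
solving from the highest basis element down gives g = (32/113)x^4 + (1528/3955)x^3 - (2504/2373)x^2 - (25976/11865)x - 13744/11865
check: A g = (290/113)x^4 - (899/3955)x^3 - (5008/2373)x^2 - (51952/11865)x - 27488/11865
so A g − 2·g = 2x^4 - x^3 = f ✓

the image equals g(x) = (32/113)x^4 + (1528/3955)x^3 - (2504/2373)x^2 - (25976/11865)x - 13744/11865


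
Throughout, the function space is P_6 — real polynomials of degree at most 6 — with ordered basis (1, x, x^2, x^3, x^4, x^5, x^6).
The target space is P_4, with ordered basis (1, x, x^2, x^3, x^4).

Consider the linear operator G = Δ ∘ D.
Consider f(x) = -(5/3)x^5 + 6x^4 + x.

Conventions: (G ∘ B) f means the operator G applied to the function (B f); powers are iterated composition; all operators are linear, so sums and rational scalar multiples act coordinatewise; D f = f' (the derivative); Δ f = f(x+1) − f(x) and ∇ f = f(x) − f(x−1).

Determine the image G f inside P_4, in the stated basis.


D f = -(25/3)x^4 + 24x^3 + 1
Δ D f = -(100/3)x^3 + 22x^2 + (116/3)x + 47/3

g(x) = -(100/3)x^3 + 22x^2 + (116/3)x + 47/3


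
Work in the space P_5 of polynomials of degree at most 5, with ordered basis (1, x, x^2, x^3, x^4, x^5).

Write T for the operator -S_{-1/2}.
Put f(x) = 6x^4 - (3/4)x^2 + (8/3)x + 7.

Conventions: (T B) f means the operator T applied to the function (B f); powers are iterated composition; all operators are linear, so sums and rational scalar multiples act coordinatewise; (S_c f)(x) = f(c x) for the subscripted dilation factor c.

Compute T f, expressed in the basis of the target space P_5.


S_{-1/2} f = (3/8)x^4 - (3/16)x^2 - (4/3)x + 7
(-S_{-1/2}) f = -(3/8)x^4 + (3/16)x^2 + (4/3)x - 7

the image equals g(x) = -(3/8)x^4 + (3/16)x^2 + (4/3)x - 7


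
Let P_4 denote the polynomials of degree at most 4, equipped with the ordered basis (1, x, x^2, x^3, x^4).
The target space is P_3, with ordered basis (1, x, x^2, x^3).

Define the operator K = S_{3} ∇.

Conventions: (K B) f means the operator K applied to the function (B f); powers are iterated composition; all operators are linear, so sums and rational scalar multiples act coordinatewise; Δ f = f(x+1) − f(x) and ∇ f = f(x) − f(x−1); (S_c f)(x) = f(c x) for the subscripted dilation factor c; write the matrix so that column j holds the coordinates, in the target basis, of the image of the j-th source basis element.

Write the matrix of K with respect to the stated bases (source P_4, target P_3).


the matrix is [[0, 1, -1, 1, -1]; [0, 0, 6, -9, 12]; [0, 0, 0, 27, -54]; [0, 0, 0, 0, 108]] (rows listed top to bottom)

image of 1: 0
image of x: 1
image of x^2: 6x - 1
image of x^3: 27x^2 - 9x + 1
image of x^4: 108x^3 - 54x^2 + 12x - 1
each image's coordinates form column j of the matrix


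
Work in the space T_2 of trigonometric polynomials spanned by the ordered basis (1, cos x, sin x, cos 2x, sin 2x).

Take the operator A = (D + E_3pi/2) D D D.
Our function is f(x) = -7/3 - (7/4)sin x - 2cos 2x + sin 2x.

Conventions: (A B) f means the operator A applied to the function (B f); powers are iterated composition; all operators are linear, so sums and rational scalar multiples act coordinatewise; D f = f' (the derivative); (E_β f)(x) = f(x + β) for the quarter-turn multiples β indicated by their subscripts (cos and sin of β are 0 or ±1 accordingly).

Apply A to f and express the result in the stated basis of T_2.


the result is g(x) = -24cos 2x + 32sin 2x

D f = -(7/4)cos x + 2cos 2x + 4sin 2x
D D f = (7/4)sin x + 8cos 2x - 4sin 2x
D D D f = (7/4)cos x - 8cos 2x - 16sin 2x
D (D D D) f = -(7/4)sin x - 32cos 2x + 16sin 2x
E_3pi/2 (D D D) f = (7/4)sin x + 8cos 2x + 16sin 2x
(D + E_3pi/2) (D D D) f = -24cos 2x + 32sin 2x


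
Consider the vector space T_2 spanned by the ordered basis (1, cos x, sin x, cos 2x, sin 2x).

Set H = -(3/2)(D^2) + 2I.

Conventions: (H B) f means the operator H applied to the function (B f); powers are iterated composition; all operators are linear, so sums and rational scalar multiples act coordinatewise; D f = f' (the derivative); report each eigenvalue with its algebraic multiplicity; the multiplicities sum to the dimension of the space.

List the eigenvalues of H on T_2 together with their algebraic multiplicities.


image of 1: 2
image of cos x: (7/2)cos x
image of sin x: (7/2)sin x
image of cos 2x: 8cos 2x
image of sin 2x: 8sin 2x
the matrix is diagonal; its diagonal is (2, 7/2, 7/2, 8, 8)
for a triangular matrix the eigenvalues are the diagonal entries, with algebraic multiplicity their repetition count

λ = 2 (multiplicity 1), λ = 7/2 (multiplicity 2), λ = 8 (multiplicity 2)


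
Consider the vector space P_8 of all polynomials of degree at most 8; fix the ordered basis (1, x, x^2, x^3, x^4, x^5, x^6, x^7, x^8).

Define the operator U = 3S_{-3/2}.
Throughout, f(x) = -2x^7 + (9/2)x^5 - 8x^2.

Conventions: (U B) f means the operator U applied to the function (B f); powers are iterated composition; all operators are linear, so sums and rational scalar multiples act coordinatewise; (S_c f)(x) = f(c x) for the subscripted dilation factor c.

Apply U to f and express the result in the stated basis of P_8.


S_{-3/2} f = (2187/64)x^7 - (2187/64)x^5 - 18x^2
(3S_{-3/2}) f = (6561/64)x^7 - (6561/64)x^5 - 54x^2

g(x) = (6561/64)x^7 - (6561/64)x^5 - 54x^2


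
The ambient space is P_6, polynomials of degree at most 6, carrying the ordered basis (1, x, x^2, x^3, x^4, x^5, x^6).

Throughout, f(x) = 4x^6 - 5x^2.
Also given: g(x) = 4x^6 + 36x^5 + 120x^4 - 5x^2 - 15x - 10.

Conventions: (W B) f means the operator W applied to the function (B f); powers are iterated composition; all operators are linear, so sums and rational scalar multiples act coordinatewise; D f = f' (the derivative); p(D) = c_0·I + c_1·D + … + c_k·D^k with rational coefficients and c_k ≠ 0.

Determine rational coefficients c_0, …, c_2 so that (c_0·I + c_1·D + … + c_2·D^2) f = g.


c_0 = 1, c_1 = 3/2, c_2 = 1

D^0 f = 4x^6 - 5x^2
D^1 f = 24x^5 - 10x
D^2 f = 120x^4 - 10
matching coefficients of g against c_0 f + c_1 Df + … from the top degree down determines the c_i
solution: c_0 = 1, c_1 = 3/2, c_2 = 1


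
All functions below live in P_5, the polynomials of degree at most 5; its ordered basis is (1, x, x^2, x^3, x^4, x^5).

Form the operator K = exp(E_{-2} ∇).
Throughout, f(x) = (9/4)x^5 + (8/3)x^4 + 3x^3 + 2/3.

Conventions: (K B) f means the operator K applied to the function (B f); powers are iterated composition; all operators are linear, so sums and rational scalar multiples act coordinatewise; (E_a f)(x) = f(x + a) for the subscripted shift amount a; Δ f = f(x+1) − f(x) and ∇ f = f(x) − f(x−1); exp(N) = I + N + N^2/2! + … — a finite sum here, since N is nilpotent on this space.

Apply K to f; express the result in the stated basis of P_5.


the image equals g(x) = (9/4)x^5 + (167/12)x^4 - (229/3)x^3 + (115/2)x^2 + (7903/12)x - 3196/3

order-1 term: (45/4)x^4 - (611/6)x^3 + (713/2)x^2 - (6883/12)x + 4301/12
order-2 term: (45/2)x^3 - (643/2)x^2 + (6191/4)x - 30133/12
order-3 term: (45/2)x^2 - (1961/6)x + 4777/4
order-4 term: (45/4)x - 659/6
order-5 term: 9/4
the series for exp(E_{-2} ∇) f terminates at order 5
exp(E_{-2} ∇) f = (9/4)x^5 + (167/12)x^4 - (229/3)x^3 + (115/2)x^2 + (7903/12)x - 3196/3


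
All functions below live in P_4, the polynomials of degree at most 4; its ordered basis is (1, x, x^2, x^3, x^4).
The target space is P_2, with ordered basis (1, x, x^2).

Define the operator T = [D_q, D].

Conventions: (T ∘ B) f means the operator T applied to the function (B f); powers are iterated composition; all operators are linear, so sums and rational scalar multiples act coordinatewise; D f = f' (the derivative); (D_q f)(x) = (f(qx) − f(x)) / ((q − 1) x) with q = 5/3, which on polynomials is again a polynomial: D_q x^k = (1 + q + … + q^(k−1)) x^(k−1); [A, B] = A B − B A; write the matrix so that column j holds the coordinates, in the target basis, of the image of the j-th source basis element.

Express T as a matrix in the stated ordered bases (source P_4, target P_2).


the matrix is [[0, 0, -2/3, 0, 0]; [0, 0, 0, -26/9, 0]; [0, 0, 0, 0, -76/9]] (rows listed top to bottom)

image of 1: 0
image of x: 0
image of x^2: -2/3
image of x^3: -(26/9)x
image of x^4: -(76/9)x^2
each image's coordinates form column j of the matrix


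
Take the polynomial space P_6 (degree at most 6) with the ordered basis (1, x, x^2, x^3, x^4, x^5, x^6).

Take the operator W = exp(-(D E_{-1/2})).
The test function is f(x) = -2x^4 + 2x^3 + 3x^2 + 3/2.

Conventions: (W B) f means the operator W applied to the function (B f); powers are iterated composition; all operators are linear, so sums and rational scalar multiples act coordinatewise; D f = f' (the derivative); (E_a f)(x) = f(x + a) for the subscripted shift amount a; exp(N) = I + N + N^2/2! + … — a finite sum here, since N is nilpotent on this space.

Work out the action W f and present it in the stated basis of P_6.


the result is g(x) = -2x^4 + 10x^3 - 27x^2 + 44x - 29

order-1 term: 8x^3 - 18x^2 + 6x + 1/2
order-2 term: -12x^2 + 30x - 15
order-3 term: 8x - 14
order-4 term: -2
the series for exp(-(D E_{-1/2})) f terminates at order 4
exp(-(D E_{-1/2})) f = -2x^4 + 10x^3 - 27x^2 + 44x - 29


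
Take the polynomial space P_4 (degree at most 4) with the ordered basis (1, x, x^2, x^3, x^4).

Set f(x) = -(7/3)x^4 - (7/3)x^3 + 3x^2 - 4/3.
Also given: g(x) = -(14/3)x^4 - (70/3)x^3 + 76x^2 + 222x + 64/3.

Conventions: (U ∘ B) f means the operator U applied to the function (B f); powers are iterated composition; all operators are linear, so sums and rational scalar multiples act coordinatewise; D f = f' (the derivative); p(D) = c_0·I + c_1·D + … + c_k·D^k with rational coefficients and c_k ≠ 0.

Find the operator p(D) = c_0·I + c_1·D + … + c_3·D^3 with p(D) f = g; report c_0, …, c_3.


c_0 = 2, c_1 = 2, c_2 = -3, c_3 = -3

D^0 f = -(7/3)x^4 - (7/3)x^3 + 3x^2 - 4/3
D^1 f = -(28/3)x^3 - 7x^2 + 6x
D^2 f = -28x^2 - 14x + 6
D^3 f = -56x - 14
matching coefficients of g against c_0 f + c_1 Df + … from the top degree down determines the c_i
solution: c_0 = 2, c_1 = 2, c_2 = -3, c_3 = -3


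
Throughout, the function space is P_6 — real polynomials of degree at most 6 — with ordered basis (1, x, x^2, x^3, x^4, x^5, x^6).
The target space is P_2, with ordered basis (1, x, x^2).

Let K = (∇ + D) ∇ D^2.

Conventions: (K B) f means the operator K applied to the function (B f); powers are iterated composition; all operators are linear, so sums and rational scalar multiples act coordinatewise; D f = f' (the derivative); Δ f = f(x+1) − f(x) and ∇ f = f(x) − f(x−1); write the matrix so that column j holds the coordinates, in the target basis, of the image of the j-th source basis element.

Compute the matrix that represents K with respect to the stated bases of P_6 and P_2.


image of 1: 0
image of x: 0
image of x^2: 0
image of x^3: 0
image of x^4: 48
image of x^5: 240x - 180
image of x^6: 720x^2 - 1080x + 540
each image's coordinates form column j of the matrix

the matrix is [[0, 0, 0, 0, 48, -180, 540]; [0, 0, 0, 0, 0, 240, -1080]; [0, 0, 0, 0, 0, 0, 720]] (rows listed top to bottom)


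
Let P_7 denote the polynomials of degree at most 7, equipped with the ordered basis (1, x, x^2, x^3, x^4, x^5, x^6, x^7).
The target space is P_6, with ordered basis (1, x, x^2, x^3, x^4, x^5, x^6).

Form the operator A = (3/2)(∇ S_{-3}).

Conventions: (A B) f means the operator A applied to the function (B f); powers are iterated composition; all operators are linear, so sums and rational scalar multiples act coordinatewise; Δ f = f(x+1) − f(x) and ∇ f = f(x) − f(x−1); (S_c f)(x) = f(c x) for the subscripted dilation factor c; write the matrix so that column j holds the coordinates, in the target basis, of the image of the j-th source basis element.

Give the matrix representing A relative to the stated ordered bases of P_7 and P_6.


image of 1: 0
image of x: -9/2
image of x^2: 27x - 27/2
image of x^3: -(243/2)x^2 + (243/2)x - 81/2
image of x^4: 486x^3 - 729x^2 + 486x - 243/2
image of x^5: -(3645/2)x^4 + 3645x^3 - 3645x^2 + (3645/2)x - 729/2
image of x^6: 6561x^5 - (32805/2)x^4 + 21870x^3 - (32805/2)x^2 + 6561x - 2187/2
image of x^7: -(45927/2)x^6 + (137781/2)x^5 - (229635/2)x^4 + (229635/2)x^3 - (137781/2)x^2 + (45927/2)x - 6561/2
each image's coordinates form column j of the matrix

the matrix is [[0, -9/2, -27/2, -81/2, -243/2, -729/2, -2187/2, -6561/2]; [0, 0, 27, 243/2, 486, 3645/2, 6561, 45927/2]; [0, 0, 0, -243/2, -729, -3645, -32805/2, -137781/2]; [0, 0, 0, 0, 486, 3645, 21870, 229635/2]; [0, 0, 0, 0, 0, -3645/2, -32805/2, -229635/2]; [0, 0, 0, 0, 0, 0, 6561, 137781/2]; [0, 0, 0, 0, 0, 0, 0, -45927/2]] (rows listed top to bottom)


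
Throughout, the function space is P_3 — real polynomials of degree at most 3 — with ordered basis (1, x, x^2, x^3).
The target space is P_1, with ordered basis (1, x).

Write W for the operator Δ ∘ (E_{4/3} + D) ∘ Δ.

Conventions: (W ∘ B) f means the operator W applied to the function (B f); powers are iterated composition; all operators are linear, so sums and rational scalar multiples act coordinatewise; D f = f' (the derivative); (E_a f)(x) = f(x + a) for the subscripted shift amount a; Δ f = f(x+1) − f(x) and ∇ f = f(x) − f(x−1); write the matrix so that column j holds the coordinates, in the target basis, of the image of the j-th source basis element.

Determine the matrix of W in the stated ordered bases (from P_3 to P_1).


the matrix is [[0, 0, 2, 20]; [0, 0, 0, 6]] (rows listed top to bottom)

image of 1: 0
image of x: 0
image of x^2: 2
image of x^3: 6x + 20
each image's coordinates form column j of the matrix


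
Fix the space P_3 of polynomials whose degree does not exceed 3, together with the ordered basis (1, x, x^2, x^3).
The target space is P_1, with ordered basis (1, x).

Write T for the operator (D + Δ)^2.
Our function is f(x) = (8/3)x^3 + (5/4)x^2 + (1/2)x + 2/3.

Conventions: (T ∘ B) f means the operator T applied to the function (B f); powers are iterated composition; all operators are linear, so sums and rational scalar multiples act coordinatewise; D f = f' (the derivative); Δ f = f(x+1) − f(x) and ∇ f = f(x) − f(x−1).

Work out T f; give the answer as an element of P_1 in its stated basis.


g(x) = 64x + 42

D f = 8x^2 + (5/2)x + 1/2
Δ f = 8x^2 + (21/2)x + 53/12
(D + Δ) f = 16x^2 + 13x + 59/12
D (D + Δ) f = 32x + 13
Δ (D + Δ) f = 32x + 29
(D + Δ) (D + Δ) f = 64x + 42


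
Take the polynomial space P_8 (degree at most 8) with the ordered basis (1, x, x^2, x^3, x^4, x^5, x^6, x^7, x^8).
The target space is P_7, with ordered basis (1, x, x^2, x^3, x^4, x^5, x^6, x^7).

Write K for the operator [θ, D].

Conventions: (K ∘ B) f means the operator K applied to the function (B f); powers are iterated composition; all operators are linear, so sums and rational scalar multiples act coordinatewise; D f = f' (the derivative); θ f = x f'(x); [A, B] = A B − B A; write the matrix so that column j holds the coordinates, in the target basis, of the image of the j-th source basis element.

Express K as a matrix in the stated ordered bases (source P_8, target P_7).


image of 1: 0
image of x: -1
image of x^2: -2x
image of x^3: -3x^2
image of x^4: -4x^3
image of x^5: -5x^4
image of x^6: -6x^5
image of x^7: -7x^6
image of x^8: -8x^7
each image's coordinates form column j of the matrix

the matrix is [[0, -1, 0, 0, 0, 0, 0, 0, 0]; [0, 0, -2, 0, 0, 0, 0, 0, 0]; [0, 0, 0, -3, 0, 0, 0, 0, 0]; [0, 0, 0, 0, -4, 0, 0, 0, 0]; [0, 0, 0, 0, 0, -5, 0, 0, 0]; [0, 0, 0, 0, 0, 0, -6, 0, 0]; [0, 0, 0, 0, 0, 0, 0, -7, 0]; [0, 0, 0, 0, 0, 0, 0, 0, -8]] (rows listed top to bottom)


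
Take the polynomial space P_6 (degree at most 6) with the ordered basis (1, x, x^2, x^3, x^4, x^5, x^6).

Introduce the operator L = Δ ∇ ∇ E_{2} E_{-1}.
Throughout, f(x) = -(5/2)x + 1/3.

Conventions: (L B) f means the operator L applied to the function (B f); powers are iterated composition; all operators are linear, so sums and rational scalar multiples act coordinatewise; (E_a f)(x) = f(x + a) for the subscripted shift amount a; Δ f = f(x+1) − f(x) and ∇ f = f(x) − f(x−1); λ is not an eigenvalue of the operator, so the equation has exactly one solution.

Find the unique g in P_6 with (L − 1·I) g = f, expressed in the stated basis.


write g with unknown coordinates in the stated basis and equate coefficients in (L − 1·I) g = f
solving from the highest basis element down gives g = (5/2)x - 1/3
check: L g = 0
so L g − 1·g = -(5/2)x + 1/3 = f ✓

g(x) = (5/2)x - 1/3


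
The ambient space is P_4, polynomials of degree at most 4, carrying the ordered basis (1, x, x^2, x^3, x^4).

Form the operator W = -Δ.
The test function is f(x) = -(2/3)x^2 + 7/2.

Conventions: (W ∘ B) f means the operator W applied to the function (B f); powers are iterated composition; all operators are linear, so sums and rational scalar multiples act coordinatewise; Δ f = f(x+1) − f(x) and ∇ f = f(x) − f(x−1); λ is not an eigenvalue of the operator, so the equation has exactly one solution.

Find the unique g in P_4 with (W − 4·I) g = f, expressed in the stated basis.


the result is g(x) = (1/6)x^2 - (1/12)x - 43/48

write g with unknown coordinates in the stated basis and equate coefficients in (W − 4·I) g = f
solving from the highest basis element down gives g = (1/6)x^2 - (1/12)x - 43/48
check: W g = -(1/3)x - 1/12
so W g − 4·g = -(2/3)x^2 + 7/2 = f ✓


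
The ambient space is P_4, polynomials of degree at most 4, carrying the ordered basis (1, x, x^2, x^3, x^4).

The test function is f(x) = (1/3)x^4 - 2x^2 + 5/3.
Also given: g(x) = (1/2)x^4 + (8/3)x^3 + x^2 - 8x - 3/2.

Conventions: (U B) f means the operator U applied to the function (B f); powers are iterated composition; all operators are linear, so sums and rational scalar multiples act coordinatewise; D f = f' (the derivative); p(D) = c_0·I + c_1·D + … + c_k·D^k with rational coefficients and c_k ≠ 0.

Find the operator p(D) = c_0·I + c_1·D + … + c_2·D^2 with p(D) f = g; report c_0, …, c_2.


c_0 = 3/2, c_1 = 2, c_2 = 1

D^0 f = (1/3)x^4 - 2x^2 + 5/3
D^1 f = (4/3)x^3 - 4x
D^2 f = 4x^2 - 4
matching coefficients of g against c_0 f + c_1 Df + … from the top degree down determines the c_i
solution: c_0 = 3/2, c_1 = 2, c_2 = 1


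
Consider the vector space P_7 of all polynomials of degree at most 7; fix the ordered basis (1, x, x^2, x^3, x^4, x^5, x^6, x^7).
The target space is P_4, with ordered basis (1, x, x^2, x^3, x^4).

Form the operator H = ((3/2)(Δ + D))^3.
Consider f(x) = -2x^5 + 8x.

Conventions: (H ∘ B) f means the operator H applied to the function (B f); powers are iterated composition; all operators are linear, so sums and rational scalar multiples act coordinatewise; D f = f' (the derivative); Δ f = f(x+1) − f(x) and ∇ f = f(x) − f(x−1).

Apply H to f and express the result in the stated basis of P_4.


Δ f = -10x^4 - 20x^3 - 20x^2 - 10x + 6
D f = -10x^4 + 8
(Δ + D) f = -20x^4 - 20x^3 - 20x^2 - 10x + 14
((3/2)(Δ + D)) f = -30x^4 - 30x^3 - 30x^2 - 15x + 21
Δ ((3/2)(Δ + D)) f = -120x^3 - 270x^2 - 270x - 105
D ((3/2)(Δ + D)) f = -120x^3 - 90x^2 - 60x - 15
(Δ + D) ((3/2)(Δ + D)) f = -240x^3 - 360x^2 - 330x - 120
((3/2)(Δ + D)) ((3/2)(Δ + D)) f = -360x^3 - 540x^2 - 495x - 180
Δ ((3/2)(Δ + D)) ((3/2)(Δ + D)) f = -1080x^2 - 2160x - 1395
D ((3/2)(Δ + D)) ((3/2)(Δ + D)) f = -1080x^2 - 1080x - 495
(Δ + D) ((3/2)(Δ + D)) ((3/2)(Δ + D)) f = -2160x^2 - 3240x - 1890
((3/2)(Δ + D)) ((3/2)(Δ + D)) ((3/2)(Δ + D)) f = -3240x^2 - 4860x - 2835

the image equals g(x) = -3240x^2 - 4860x - 2835


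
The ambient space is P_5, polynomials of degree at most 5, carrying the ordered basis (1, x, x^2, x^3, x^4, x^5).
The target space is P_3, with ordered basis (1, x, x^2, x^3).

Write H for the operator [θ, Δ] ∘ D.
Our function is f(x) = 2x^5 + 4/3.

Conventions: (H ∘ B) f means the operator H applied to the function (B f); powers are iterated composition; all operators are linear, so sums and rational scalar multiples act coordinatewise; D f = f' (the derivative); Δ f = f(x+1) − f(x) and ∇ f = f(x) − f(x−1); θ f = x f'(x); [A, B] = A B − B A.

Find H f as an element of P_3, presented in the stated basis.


the image equals g(x) = -40x^3 - 120x^2 - 120x - 40

D f = 10x^4
Δ D f = 40x^3 + 60x^2 + 40x + 10
θ Δ D f = 120x^3 + 120x^2 + 40x
θ D f = 40x^4
Δ θ D f = 160x^3 + 240x^2 + 160x + 40
[θ, Δ] D f = -40x^3 - 120x^2 - 120x - 40


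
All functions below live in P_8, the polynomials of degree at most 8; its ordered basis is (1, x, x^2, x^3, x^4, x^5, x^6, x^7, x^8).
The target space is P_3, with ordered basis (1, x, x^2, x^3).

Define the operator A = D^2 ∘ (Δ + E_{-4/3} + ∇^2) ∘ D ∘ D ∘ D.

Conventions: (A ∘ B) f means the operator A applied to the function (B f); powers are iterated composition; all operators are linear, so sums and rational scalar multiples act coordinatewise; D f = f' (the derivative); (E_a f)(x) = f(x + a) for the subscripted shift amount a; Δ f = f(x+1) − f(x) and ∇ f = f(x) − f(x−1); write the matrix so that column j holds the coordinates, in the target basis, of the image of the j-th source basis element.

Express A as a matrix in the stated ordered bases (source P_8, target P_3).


image of 1: 0
image of x: 0
image of x^2: 0
image of x^3: 0
image of x^4: 0
image of x^5: 120
image of x^6: 720x - 240
image of x^7: 2520x^2 - 1680x + 12040
image of x^8: 6720x^3 - 6720x^2 + 96320x - 445760/9
each image's coordinates form column j of the matrix

the matrix is [[0, 0, 0, 0, 0, 120, -240, 12040, -445760/9]; [0, 0, 0, 0, 0, 0, 720, -1680, 96320]; [0, 0, 0, 0, 0, 0, 0, 2520, -6720]; [0, 0, 0, 0, 0, 0, 0, 0, 6720]] (rows listed top to bottom)


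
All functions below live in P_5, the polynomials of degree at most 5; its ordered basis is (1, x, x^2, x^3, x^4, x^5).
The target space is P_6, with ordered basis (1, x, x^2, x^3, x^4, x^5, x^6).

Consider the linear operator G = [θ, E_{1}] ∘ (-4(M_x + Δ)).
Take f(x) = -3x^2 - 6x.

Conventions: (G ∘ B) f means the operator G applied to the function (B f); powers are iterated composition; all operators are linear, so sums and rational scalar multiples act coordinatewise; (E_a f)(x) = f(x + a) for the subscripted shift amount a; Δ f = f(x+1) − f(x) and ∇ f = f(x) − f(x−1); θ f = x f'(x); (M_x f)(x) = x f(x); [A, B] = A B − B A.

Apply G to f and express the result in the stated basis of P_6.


M_x f = -3x^3 - 6x^2
Δ f = -6x - 9
(M_x + Δ) f = -3x^3 - 6x^2 - 6x - 9
(-4(M_x + Δ)) f = 12x^3 + 24x^2 + 24x + 36
E_{1} (-4(M_x + Δ)) f = 12x^3 + 60x^2 + 108x + 96
θ E_{1} (-4(M_x + Δ)) f = 36x^3 + 120x^2 + 108x
θ (-4(M_x + Δ)) f = 36x^3 + 48x^2 + 24x
E_{1} θ (-4(M_x + Δ)) f = 36x^3 + 156x^2 + 228x + 108
[θ, E_{1}] (-4(M_x + Δ)) f = -36x^2 - 120x - 108

the result is g(x) = -36x^2 - 120x - 108


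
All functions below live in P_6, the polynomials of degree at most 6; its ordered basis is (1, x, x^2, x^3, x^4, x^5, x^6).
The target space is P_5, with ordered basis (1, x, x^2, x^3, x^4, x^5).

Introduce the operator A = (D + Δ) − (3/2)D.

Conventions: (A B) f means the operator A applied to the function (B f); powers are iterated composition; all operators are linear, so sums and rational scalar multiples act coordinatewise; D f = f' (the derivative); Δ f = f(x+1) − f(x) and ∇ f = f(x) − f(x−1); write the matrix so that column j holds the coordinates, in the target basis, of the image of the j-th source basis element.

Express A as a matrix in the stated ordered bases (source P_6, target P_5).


the matrix is [[0, 1/2, 1, 1, 1, 1, 1]; [0, 0, 1, 3, 4, 5, 6]; [0, 0, 0, 3/2, 6, 10, 15]; [0, 0, 0, 0, 2, 10, 20]; [0, 0, 0, 0, 0, 5/2, 15]; [0, 0, 0, 0, 0, 0, 3]] (rows listed top to bottom)

image of 1: 0
image of x: 1/2
image of x^2: x + 1
image of x^3: (3/2)x^2 + 3x + 1
image of x^4: 2x^3 + 6x^2 + 4x + 1
image of x^5: (5/2)x^4 + 10x^3 + 10x^2 + 5x + 1
image of x^6: 3x^5 + 15x^4 + 20x^3 + 15x^2 + 6x + 1
each image's coordinates form column j of the matrix


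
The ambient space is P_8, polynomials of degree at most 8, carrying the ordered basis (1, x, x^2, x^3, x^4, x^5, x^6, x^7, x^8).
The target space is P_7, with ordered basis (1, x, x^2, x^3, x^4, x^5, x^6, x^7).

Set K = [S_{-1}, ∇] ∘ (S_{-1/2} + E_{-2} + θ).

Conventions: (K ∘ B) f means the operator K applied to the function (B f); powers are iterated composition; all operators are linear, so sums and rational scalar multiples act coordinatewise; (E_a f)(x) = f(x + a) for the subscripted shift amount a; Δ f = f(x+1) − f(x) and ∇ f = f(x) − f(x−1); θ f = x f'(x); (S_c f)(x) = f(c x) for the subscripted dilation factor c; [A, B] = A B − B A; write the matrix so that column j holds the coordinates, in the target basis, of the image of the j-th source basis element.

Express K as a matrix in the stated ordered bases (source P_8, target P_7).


the matrix is [[0, 3, -8, 127/4, -80, 4031/16, -728, 140799/64, -6560]; [0, 0, -13, 24, -273/2, 400, -24387/16, 5096, -281857/16]; [0, 0, 0, 93/4, -48, 2875/8, -1200, 344043/64, -20384]; [0, 0, 0, 0, -81/2, 80, -6085/8, 2800, -231175/16]; [0, 0, 0, 0, 0, 955/16, -120, 89565/64, -5600]; [0, 0, 0, 0, 0, 0, -1347/16, 168, -37639/16]; [0, 0, 0, 0, 0, 0, 0, 7161/64, -224]; [0, 0, 0, 0, 0, 0, 0, 0, -2305/16]] (rows listed top to bottom)

image of 1: 0
image of x: 3
image of x^2: -13x - 8
image of x^3: (93/4)x^2 + 24x + 127/4
image of x^4: -(81/2)x^3 - 48x^2 - (273/2)x - 80
image of x^5: (955/16)x^4 + 80x^3 + (2875/8)x^2 + 400x + 4031/16
image of x^6: -(1347/16)x^5 - 120x^4 - (6085/8)x^3 - 1200x^2 - (24387/16)x - 728
image of x^7: (7161/64)x^6 + 168x^5 + (89565/64)x^4 + 2800x^3 + (344043/64)x^2 + 5096x + 140799/64
image of x^8: -(2305/16)x^7 - 224x^6 - (37639/16)x^5 - 5600x^4 - (231175/16)x^3 - 20384x^2 - (281857/16)x - 6560
each image's coordinates form column j of the matrix
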